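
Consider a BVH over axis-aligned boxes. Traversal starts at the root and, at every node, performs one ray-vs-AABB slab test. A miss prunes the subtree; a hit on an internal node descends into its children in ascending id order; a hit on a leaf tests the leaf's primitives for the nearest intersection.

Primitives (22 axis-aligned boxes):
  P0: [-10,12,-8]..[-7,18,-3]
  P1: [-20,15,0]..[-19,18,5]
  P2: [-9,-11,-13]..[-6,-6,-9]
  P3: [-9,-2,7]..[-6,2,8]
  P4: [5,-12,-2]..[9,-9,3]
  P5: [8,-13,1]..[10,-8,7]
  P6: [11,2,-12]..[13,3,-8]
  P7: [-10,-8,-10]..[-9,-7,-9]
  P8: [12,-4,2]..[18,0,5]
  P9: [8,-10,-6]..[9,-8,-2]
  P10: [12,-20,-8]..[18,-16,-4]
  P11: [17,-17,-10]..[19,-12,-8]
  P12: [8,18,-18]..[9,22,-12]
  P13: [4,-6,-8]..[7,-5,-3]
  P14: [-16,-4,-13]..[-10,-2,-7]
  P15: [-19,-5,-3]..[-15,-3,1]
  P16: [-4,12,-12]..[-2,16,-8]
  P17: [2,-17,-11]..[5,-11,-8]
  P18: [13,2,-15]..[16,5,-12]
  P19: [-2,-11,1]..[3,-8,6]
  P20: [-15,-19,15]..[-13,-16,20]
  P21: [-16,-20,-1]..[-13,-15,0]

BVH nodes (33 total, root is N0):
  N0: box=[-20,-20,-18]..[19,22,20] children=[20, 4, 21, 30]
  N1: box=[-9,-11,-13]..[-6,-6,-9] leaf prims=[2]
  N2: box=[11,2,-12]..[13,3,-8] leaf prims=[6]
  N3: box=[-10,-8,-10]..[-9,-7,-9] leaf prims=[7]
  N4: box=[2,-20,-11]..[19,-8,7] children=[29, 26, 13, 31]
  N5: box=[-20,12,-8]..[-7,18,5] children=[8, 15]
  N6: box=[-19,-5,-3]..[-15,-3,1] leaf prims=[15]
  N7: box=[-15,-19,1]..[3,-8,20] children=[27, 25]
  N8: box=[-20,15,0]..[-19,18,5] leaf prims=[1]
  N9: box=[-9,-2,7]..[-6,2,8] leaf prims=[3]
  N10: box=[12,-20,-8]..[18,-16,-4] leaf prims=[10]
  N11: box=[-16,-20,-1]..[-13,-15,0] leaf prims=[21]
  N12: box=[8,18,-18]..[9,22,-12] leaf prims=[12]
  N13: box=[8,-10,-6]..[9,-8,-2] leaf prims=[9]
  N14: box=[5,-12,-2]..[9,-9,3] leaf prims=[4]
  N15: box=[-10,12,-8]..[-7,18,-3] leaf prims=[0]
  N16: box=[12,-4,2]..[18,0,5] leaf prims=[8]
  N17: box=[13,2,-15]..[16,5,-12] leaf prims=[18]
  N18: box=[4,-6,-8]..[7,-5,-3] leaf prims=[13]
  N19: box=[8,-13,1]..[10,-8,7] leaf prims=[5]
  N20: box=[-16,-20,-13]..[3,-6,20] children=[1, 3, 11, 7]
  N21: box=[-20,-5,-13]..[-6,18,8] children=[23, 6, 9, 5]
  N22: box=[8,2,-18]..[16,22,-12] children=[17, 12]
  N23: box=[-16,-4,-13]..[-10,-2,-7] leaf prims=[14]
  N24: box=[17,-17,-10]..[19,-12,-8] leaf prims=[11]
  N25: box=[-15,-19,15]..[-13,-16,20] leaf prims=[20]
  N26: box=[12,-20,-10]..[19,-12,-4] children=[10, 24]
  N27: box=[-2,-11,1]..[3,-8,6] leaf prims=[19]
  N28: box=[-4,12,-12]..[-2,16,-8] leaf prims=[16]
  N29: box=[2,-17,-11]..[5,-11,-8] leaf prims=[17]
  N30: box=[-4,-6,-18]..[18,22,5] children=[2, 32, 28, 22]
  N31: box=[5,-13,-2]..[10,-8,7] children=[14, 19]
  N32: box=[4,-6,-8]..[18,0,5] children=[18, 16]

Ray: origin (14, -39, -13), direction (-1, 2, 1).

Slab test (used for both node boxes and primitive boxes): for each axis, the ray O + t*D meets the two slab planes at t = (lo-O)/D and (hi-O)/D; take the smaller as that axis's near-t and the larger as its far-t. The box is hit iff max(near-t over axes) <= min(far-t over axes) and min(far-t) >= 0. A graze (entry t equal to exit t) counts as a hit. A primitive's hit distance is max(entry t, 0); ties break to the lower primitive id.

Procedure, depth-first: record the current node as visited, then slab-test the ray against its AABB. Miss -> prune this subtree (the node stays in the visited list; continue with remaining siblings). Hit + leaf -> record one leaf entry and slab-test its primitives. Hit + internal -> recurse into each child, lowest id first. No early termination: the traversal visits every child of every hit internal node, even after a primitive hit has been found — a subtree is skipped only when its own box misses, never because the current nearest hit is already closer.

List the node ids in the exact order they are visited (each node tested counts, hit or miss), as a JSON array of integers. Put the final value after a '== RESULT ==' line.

Traverse from the root:
N0 x:[-5,34] y:[19/2,61/2] z:[-5,33] -> hit [19/2,61/2], descend [4, 20, 21, 30]
  N4 x:[-5,12] y:[19/2,31/2] z:[2,20] -> hit [19/2,12], descend [13, 26, 29, 31]
    N13 x:[5,6] y:[29/2,31/2] z:[7,11] -> miss, prune
    N26 x:[-5,2] y:[19/2,27/2] z:[3,9] -> miss, prune
    N29 x:[9,12] y:[11,14] z:[2,5] -> miss, prune
    N31 x:[4,9] y:[13,31/2] z:[11,20] -> miss, prune
  N20 x:[11,30] y:[19/2,33/2] z:[0,33] -> hit [11,33/2], descend [1, 3, 7, 11]
    N1 x:[20,23] y:[14,33/2] z:[0,4] -> miss, prune
    N3 x:[23,24] y:[31/2,16] z:[3,4] -> miss, prune
    N7 x:[11,29] y:[10,31/2] z:[14,33] -> hit [14,31/2], descend [25, 27]
      N25 x:[27,29] y:[10,23/2] z:[28,33] -> miss, prune
      N27 x:[11,16] y:[14,31/2] z:[14,19] -> hit [14,31/2] leaf, test {P19@t=14}
    N11 x:[27,30] y:[19/2,12] z:[12,13] -> miss, prune
  N21 x:[20,34] y:[17,57/2] z:[0,21] -> hit [20,21], descend [5, 6, 9, 23]
    N5 x:[21,34] y:[51/2,57/2] z:[5,18] -> miss, prune
    N6 x:[29,33] y:[17,18] z:[10,14] -> miss, prune
    N9 x:[20,23] y:[37/2,41/2] z:[20,21] -> hit [20,41/2] leaf, test {P3@t=20}
    N23 x:[24,30] y:[35/2,37/2] z:[0,6] -> miss, prune
  N30 x:[-4,18] y:[33/2,61/2] z:[-5,18] -> hit [33/2,18], descend [2, 22, 28, 32]
    N2 x:[1,3] y:[41/2,21] z:[1,5] -> miss, prune
    N22 x:[-2,6] y:[41/2,61/2] z:[-5,1] -> miss, prune
    N28 x:[16,18] y:[51/2,55/2] z:[1,5] -> miss, prune
    N32 x:[-4,10] y:[33/2,39/2] z:[5,18] -> miss, prune

23 AABB tests over nodes [0, 4, 13, 26, 29, 31, 20, 1, 3, 7, 25, 27, 11, 21, 5, 6, 9, 23, 30, 2, 22, 28, 32]; 2 leaves entered; closest P19.

== RESULT ==
[0, 4, 13, 26, 29, 31, 20, 1, 3, 7, 25, 27, 11, 21, 5, 6, 9, 23, 30, 2, 22, 28, 32]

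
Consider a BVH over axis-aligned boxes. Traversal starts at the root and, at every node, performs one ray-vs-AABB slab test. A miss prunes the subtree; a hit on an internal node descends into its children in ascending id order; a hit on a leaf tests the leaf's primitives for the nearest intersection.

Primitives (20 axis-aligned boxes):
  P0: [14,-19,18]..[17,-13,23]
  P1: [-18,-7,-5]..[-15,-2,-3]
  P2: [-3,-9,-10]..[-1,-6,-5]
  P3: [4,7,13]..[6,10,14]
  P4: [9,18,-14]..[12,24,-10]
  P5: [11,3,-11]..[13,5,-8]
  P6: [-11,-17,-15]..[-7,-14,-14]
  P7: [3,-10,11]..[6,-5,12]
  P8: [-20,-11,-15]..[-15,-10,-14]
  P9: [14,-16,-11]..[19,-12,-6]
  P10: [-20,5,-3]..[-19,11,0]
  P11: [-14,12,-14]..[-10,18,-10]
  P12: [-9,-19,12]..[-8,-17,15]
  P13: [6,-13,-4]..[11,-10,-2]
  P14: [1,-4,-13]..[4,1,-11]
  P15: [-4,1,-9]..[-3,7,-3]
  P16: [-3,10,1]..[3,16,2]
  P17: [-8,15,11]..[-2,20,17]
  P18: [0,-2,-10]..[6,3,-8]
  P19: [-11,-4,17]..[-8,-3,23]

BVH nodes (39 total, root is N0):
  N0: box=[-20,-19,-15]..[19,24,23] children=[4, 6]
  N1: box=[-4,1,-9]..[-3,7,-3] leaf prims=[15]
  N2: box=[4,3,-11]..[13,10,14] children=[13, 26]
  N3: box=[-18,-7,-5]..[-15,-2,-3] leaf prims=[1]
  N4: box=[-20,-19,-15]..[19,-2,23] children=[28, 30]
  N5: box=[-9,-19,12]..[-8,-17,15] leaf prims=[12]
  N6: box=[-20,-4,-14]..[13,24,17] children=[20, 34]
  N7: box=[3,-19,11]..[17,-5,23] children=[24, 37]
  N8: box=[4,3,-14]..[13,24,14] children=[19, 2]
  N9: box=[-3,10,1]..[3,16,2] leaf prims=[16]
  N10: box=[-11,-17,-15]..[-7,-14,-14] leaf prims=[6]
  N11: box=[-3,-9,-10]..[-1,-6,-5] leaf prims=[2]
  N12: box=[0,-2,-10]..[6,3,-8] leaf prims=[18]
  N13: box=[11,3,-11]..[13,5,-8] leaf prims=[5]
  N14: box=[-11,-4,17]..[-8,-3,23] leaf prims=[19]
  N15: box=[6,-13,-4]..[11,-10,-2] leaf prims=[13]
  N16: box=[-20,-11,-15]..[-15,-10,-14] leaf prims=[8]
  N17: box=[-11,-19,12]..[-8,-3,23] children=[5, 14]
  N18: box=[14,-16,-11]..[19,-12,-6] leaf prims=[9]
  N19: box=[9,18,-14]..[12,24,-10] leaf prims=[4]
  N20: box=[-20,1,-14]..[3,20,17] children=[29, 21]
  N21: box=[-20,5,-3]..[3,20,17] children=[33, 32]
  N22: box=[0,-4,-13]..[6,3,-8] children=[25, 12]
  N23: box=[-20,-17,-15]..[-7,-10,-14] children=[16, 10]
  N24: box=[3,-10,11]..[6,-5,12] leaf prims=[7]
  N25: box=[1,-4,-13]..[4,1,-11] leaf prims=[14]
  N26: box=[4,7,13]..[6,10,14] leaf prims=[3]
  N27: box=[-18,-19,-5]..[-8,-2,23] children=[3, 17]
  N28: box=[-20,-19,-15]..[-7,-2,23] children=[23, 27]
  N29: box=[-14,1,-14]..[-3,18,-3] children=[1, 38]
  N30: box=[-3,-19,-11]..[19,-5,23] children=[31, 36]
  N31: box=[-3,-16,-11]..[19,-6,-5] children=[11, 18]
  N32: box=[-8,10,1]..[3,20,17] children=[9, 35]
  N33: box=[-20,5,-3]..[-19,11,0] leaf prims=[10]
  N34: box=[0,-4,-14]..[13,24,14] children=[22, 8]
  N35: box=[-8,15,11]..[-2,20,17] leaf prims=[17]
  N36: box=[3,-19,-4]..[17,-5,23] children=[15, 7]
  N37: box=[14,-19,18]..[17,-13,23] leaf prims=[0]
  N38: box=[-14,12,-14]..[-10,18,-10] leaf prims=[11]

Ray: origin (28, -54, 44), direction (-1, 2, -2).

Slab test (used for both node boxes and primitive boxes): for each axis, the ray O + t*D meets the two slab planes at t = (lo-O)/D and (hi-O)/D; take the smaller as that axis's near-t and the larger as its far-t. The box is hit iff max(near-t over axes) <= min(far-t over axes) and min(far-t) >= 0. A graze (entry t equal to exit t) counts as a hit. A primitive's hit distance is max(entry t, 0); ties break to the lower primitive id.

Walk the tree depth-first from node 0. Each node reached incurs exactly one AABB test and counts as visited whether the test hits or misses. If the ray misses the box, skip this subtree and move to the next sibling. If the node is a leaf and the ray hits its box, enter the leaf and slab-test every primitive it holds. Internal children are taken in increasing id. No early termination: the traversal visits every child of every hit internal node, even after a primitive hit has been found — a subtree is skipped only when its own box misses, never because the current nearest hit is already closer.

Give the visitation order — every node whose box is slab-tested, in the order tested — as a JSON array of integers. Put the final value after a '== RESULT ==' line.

Walk:
N0 x:[9,48] y:[35/2,39] z:[21/2,59/2] -> hit [35/2,59/2], descend [4, 6]
  N4 x:[9,48] y:[35/2,26] z:[21/2,59/2] -> hit [35/2,26], descend [28, 30]
    N28 x:[35,48] y:[35/2,26] z:[21/2,59/2] -> miss, prune
    N30 x:[9,31] y:[35/2,49/2] z:[21/2,55/2] -> hit [35/2,49/2], descend [31, 36]
      N31 x:[9,31] y:[19,24] z:[49/2,55/2] -> miss, prune
      N36 x:[11,25] y:[35/2,49/2] z:[21/2,24] -> hit [35/2,24], descend [7, 15]
        N7 x:[11,25] y:[35/2,49/2] z:[21/2,33/2] -> miss, prune
        N15 x:[17,22] y:[41/2,22] z:[23,24] -> miss, prune
  N6 x:[15,48] y:[25,39] z:[27/2,29] -> hit [25,29], descend [20, 34]
    N20 x:[25,48] y:[55/2,37] z:[27/2,29] -> hit [55/2,29], descend [21, 29]
      N21 x:[25,48] y:[59/2,37] z:[27/2,47/2] -> miss, prune
      N29 x:[31,42] y:[55/2,36] z:[47/2,29] -> miss, prune
    N34 x:[15,28] y:[25,39] z:[15,29] -> hit [25,28], descend [8, 22]
      N8 x:[15,24] y:[57/2,39] z:[15,29] -> miss, prune
      N22 x:[22,28] y:[25,57/2] z:[26,57/2] -> hit [26,28], descend [12, 25]
        N12 x:[22,28] y:[26,57/2] z:[26,27] -> hit [26,27] leaf, test {P18@t=26}
        N25 x:[24,27] y:[25,55/2] z:[55/2,57/2] -> miss, prune

order=[0, 4, 28, 30, 31, 36, 7, 15, 6, 20, 21, 29, 34, 8, 22, 12, 25]  |boxes|=17  |leaves|=1  hit=P18

== RESULT ==
[0, 4, 28, 30, 31, 36, 7, 15, 6, 20, 21, 29, 34, 8, 22, 12, 25]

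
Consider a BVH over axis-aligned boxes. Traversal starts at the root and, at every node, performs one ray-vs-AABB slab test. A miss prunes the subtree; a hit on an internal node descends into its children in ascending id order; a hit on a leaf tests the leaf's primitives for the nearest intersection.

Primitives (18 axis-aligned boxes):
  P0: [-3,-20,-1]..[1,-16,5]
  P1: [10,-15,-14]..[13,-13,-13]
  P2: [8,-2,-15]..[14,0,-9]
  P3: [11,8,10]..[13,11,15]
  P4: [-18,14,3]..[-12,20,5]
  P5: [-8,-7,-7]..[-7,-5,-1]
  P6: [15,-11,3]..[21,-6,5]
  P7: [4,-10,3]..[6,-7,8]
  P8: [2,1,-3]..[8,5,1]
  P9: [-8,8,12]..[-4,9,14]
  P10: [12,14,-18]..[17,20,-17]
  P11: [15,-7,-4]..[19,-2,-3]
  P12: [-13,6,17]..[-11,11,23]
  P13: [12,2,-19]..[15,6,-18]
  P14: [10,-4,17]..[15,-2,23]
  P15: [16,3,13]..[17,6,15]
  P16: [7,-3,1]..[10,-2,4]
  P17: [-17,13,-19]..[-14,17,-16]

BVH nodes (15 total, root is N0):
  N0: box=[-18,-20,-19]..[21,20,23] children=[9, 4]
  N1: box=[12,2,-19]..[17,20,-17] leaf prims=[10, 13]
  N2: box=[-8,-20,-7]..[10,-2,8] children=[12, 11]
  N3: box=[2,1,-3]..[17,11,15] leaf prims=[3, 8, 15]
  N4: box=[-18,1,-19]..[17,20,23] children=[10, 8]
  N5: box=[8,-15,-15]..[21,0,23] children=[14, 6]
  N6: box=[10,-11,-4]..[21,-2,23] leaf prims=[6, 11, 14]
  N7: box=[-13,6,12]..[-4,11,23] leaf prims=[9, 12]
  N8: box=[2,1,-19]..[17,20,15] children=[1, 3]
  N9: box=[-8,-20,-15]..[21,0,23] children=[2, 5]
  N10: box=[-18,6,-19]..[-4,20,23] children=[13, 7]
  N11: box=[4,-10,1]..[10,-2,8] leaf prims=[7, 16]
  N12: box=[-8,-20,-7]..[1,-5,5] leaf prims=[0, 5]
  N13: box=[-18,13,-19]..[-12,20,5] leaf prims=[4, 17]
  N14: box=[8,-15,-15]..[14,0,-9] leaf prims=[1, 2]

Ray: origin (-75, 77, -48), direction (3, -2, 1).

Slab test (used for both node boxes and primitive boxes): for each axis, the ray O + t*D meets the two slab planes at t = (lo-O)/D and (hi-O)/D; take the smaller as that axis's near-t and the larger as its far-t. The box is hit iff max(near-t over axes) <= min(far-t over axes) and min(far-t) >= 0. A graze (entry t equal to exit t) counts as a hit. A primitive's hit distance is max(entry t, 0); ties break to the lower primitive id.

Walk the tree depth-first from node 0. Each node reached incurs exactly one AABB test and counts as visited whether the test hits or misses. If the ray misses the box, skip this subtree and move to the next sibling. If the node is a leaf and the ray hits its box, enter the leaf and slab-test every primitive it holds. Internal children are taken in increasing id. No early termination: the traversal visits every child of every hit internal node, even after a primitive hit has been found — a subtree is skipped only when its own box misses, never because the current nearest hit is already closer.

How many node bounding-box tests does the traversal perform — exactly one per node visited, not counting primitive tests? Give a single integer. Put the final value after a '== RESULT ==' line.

Traverse from the root:
N0 x:[19,32] y:[57/2,97/2] z:[29,71] -> hit [29,32], descend [4, 9]
  N4 x:[19,92/3] y:[57/2,38] z:[29,71] -> hit [29,92/3], descend [8, 10]
    N8 x:[77/3,92/3] y:[57/2,38] z:[29,63] -> hit [29,92/3], descend [1, 3]
      N1 x:[29,92/3] y:[57/2,75/2] z:[29,31] -> hit [29,92/3] leaf, test {P10@t=30, P13(miss)}
      N3 x:[77/3,92/3] y:[33,38] z:[45,63] -> miss, prune
    N10 x:[19,71/3] y:[57/2,71/2] z:[29,71] -> miss, prune
  N9 x:[67/3,32] y:[77/2,97/2] z:[33,71] -> miss, prune

Visited [0, 4, 8, 1, 3, 10, 9]. Tests: 7 box, 1 leaf. Nearest: P10.

== RESULT ==
7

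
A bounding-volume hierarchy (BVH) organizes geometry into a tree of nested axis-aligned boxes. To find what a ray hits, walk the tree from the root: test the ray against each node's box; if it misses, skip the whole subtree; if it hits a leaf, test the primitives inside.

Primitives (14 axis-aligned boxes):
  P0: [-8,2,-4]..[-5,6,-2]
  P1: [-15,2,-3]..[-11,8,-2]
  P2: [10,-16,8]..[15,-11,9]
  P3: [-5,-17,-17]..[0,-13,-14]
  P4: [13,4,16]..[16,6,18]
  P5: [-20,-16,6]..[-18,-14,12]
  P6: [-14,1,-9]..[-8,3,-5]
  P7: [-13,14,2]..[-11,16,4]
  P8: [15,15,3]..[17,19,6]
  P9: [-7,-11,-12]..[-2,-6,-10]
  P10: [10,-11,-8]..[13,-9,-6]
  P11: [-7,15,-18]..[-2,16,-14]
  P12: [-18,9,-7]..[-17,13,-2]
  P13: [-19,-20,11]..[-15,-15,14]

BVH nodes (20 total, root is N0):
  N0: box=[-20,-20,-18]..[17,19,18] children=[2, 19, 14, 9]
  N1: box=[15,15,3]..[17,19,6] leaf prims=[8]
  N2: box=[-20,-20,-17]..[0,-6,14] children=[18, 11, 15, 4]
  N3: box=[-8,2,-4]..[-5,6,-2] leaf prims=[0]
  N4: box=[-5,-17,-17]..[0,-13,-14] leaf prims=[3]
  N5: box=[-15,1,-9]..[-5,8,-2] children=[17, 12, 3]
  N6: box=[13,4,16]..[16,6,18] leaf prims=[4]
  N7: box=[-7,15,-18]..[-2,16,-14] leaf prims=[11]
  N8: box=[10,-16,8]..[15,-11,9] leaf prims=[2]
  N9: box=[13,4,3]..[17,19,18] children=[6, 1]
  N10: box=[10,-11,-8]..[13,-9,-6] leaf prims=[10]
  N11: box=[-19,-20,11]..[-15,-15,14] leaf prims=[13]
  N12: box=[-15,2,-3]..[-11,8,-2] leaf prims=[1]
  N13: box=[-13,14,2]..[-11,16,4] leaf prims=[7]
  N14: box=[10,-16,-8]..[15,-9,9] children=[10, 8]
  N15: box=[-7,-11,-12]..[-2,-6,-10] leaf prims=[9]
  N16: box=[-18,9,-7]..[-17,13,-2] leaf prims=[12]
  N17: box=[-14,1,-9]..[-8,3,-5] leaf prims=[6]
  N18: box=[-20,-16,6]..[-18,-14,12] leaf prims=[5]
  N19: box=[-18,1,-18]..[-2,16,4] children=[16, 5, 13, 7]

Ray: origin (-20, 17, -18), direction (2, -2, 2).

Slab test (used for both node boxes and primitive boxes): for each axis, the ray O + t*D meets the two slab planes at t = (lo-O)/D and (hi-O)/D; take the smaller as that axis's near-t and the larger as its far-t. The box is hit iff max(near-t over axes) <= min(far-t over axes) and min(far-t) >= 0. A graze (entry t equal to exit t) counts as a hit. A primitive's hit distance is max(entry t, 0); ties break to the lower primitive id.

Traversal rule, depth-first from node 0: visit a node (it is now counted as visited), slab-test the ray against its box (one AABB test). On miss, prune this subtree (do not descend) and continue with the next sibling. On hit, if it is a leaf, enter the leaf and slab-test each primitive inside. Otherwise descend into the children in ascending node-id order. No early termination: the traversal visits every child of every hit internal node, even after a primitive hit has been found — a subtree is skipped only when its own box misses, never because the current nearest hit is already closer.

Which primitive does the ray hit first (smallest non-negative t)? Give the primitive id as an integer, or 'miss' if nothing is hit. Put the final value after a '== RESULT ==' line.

Trace the traversal:
N0 x:[0,37/2] y:[-1,37/2] z:[0,18] -> hit [0,18], descend [2, 9, 14, 19]
  N2 x:[0,10] y:[23/2,37/2] z:[1/2,16] -> miss, prune
  N9 x:[33/2,37/2] y:[-1,13/2] z:[21/2,18] -> miss, prune
  N14 x:[15,35/2] y:[13,33/2] z:[5,27/2] -> miss, prune
  N19 x:[1,9] y:[1/2,8] z:[0,11] -> hit [1,8], descend [5, 7, 13, 16]
    N5 x:[5/2,15/2] y:[9/2,8] z:[9/2,8] -> hit [9/2,15/2], descend [3, 12, 17]
      N3 x:[6,15/2] y:[11/2,15/2] z:[7,8] -> hit [7,15/2] leaf, test {P0@t=7}
      N12 x:[5/2,9/2] y:[9/2,15/2] z:[15/2,8] -> miss, prune
      N17 x:[3,6] y:[7,8] z:[9/2,13/2] -> miss, prune
    N7 x:[13/2,9] y:[1/2,1] z:[0,2] -> miss, prune
    N13 x:[7/2,9/2] y:[1/2,3/2] z:[10,11] -> miss, prune
    N16 x:[1,3/2] y:[2,4] z:[11/2,8] -> miss, prune

Visited [0, 2, 9, 14, 19, 5, 3, 12, 17, 7, 13, 16]. Tests: 12 box, 1 leaf. Nearest: P0.

== RESULT ==
0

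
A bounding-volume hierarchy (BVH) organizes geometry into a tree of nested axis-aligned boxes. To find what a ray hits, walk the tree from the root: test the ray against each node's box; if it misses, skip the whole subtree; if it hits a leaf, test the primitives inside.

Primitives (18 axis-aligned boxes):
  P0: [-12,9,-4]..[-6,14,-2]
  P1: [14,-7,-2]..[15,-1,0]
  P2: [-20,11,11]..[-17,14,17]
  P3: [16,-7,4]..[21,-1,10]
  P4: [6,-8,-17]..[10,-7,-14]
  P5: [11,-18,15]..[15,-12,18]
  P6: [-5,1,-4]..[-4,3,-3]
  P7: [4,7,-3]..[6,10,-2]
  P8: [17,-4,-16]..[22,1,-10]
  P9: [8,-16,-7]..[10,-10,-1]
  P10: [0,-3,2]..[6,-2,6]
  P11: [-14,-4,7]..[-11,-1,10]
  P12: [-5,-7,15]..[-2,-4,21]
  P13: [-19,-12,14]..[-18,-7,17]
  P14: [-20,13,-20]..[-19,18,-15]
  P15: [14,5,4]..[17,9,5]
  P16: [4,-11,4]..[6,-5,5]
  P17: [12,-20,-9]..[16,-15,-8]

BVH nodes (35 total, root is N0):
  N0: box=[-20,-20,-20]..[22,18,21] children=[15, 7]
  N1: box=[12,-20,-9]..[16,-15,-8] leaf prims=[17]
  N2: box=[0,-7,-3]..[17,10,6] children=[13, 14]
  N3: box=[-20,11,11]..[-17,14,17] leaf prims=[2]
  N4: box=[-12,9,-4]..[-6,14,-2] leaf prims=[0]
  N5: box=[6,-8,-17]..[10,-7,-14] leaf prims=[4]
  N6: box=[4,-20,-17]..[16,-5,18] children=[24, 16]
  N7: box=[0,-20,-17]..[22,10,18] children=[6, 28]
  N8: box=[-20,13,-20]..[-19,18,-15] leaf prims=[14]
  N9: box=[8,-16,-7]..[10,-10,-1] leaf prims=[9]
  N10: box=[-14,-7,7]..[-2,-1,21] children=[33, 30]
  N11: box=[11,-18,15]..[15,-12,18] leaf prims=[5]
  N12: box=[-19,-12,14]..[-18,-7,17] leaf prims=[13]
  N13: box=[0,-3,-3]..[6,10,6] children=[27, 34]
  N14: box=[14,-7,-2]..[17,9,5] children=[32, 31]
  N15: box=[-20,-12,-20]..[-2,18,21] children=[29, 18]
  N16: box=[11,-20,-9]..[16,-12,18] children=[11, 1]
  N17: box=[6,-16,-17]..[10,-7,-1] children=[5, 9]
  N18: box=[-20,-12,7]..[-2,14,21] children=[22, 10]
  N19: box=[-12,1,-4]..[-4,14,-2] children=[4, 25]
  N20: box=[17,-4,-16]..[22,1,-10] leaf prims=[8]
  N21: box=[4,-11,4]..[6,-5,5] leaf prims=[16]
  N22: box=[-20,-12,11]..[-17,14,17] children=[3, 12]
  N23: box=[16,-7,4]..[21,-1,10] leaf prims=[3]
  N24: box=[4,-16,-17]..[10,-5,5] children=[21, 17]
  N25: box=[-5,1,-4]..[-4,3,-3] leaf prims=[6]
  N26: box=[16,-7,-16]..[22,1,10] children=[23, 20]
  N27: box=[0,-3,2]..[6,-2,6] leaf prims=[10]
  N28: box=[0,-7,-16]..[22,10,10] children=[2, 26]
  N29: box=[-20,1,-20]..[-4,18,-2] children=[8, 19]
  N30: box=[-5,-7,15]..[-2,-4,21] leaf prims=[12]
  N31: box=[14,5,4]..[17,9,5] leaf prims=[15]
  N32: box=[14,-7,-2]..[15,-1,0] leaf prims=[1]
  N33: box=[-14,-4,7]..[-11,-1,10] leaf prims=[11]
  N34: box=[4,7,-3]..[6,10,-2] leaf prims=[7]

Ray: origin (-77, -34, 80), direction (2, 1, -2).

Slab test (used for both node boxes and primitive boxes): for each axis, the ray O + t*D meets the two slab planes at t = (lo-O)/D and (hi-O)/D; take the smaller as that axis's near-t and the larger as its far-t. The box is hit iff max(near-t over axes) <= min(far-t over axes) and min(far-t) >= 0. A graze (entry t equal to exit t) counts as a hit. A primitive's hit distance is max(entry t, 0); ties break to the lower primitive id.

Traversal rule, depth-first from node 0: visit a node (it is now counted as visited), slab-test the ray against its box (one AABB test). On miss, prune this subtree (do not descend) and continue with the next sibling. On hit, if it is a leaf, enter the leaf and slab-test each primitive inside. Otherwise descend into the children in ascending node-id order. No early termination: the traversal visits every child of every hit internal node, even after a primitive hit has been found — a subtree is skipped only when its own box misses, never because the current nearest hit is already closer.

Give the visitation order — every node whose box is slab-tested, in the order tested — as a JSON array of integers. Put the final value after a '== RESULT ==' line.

Traverse from the root:
N0 x:[57/2,99/2] y:[14,52] z:[59/2,50] -> hit [59/2,99/2], descend [7, 15]
  N7 x:[77/2,99/2] y:[14,44] z:[31,97/2] -> hit [77/2,44], descend [6, 28]
    N6 x:[81/2,93/2] y:[14,29] z:[31,97/2] -> miss, prune
    N28 x:[77/2,99/2] y:[27,44] z:[35,48] -> hit [77/2,44], descend [2, 26]
      N2 x:[77/2,47] y:[27,44] z:[37,83/2] -> hit [77/2,83/2], descend [13, 14]
        N13 x:[77/2,83/2] y:[31,44] z:[37,83/2] -> hit [77/2,83/2], descend [27, 34]
          N27 x:[77/2,83/2] y:[31,32] z:[37,39] -> miss, prune
          N34 x:[81/2,83/2] y:[41,44] z:[41,83/2] -> hit [41,83/2] leaf, test {P7@t=41}
        N14 x:[91/2,47] y:[27,43] z:[75/2,41] -> miss, prune
      N26 x:[93/2,99/2] y:[27,35] z:[35,48] -> miss, prune
  N15 x:[57/2,75/2] y:[22,52] z:[59/2,50] -> hit [59/2,75/2], descend [18, 29]
    N18 x:[57/2,75/2] y:[22,48] z:[59/2,73/2] -> hit [59/2,73/2], descend [10, 22]
      N10 x:[63/2,75/2] y:[27,33] z:[59/2,73/2] -> hit [63/2,33], descend [30, 33]
        N30 x:[36,75/2] y:[27,30] z:[59/2,65/2] -> miss, prune
        N33 x:[63/2,33] y:[30,33] z:[35,73/2] -> miss, prune
      N22 x:[57/2,30] y:[22,48] z:[63/2,69/2] -> miss, prune
    N29 x:[57/2,73/2] y:[35,52] z:[41,50] -> miss, prune

order=[0, 7, 6, 28, 2, 13, 27, 34, 14, 26, 15, 18, 10, 30, 33, 22, 29]  |boxes|=17  |leaves|=1  hit=P7

== RESULT ==
[0, 7, 6, 28, 2, 13, 27, 34, 14, 26, 15, 18, 10, 30, 33, 22, 29]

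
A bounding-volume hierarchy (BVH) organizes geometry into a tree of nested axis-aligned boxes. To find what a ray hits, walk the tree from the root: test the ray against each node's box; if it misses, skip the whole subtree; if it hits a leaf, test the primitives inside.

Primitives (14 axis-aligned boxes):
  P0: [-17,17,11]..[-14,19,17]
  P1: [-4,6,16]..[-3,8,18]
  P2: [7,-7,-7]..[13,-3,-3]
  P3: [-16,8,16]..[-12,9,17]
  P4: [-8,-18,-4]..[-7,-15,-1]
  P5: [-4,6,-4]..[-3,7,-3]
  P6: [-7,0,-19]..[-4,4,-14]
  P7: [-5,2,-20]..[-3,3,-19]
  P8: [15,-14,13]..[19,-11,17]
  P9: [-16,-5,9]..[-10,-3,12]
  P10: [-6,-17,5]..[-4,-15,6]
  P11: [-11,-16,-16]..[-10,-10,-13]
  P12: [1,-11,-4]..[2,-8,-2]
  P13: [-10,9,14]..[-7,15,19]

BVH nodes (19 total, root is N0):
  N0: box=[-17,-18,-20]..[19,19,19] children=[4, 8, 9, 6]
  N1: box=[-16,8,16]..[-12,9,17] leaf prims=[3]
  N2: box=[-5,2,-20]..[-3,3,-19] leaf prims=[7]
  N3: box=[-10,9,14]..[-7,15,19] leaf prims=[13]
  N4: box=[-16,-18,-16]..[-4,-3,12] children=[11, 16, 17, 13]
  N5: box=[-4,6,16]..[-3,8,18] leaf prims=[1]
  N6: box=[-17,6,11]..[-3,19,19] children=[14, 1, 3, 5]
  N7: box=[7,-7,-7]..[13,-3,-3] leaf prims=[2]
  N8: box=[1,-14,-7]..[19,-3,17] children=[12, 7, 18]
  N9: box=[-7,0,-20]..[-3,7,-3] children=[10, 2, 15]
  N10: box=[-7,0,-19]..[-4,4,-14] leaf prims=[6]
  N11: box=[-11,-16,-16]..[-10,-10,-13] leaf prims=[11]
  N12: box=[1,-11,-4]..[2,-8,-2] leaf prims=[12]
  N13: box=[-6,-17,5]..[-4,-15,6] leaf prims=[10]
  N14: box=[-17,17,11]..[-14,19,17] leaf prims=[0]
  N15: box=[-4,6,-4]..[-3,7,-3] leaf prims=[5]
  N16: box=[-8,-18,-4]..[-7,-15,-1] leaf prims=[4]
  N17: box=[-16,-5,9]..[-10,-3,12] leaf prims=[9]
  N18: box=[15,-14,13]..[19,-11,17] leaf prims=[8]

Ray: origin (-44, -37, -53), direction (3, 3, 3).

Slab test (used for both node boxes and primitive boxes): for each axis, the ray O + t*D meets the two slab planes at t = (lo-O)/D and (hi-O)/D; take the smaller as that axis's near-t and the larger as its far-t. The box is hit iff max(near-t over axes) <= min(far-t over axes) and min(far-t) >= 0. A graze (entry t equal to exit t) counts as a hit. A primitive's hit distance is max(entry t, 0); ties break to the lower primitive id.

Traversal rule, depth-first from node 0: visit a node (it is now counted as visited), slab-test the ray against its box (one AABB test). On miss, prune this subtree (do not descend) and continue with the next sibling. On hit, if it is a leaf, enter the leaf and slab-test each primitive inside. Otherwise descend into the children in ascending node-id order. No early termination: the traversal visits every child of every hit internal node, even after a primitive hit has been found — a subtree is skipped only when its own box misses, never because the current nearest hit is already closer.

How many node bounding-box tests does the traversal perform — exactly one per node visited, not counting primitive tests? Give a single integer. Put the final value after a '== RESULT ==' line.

Trace the traversal:
N0 x:[9,21] y:[19/3,56/3] z:[11,24] -> hit [11,56/3], descend [4, 6, 8, 9]
  N4 x:[28/3,40/3] y:[19/3,34/3] z:[37/3,65/3] -> miss, prune
  N6 x:[9,41/3] y:[43/3,56/3] z:[64/3,24] -> miss, prune
  N8 x:[15,21] y:[23/3,34/3] z:[46/3,70/3] -> miss, prune
  N9 x:[37/3,41/3] y:[37/3,44/3] z:[11,50/3] -> hit [37/3,41/3], descend [2, 10, 15]
    N2 x:[13,41/3] y:[13,40/3] z:[11,34/3] -> miss, prune
    N10 x:[37/3,40/3] y:[37/3,41/3] z:[34/3,13] -> hit [37/3,13] leaf, test {P6@t=37/3}
    N15 x:[40/3,41/3] y:[43/3,44/3] z:[49/3,50/3] -> miss, prune

8 AABB tests over nodes [0, 4, 6, 8, 9, 2, 10, 15]; 1 leaf entered; closest P6.

== RESULT ==
8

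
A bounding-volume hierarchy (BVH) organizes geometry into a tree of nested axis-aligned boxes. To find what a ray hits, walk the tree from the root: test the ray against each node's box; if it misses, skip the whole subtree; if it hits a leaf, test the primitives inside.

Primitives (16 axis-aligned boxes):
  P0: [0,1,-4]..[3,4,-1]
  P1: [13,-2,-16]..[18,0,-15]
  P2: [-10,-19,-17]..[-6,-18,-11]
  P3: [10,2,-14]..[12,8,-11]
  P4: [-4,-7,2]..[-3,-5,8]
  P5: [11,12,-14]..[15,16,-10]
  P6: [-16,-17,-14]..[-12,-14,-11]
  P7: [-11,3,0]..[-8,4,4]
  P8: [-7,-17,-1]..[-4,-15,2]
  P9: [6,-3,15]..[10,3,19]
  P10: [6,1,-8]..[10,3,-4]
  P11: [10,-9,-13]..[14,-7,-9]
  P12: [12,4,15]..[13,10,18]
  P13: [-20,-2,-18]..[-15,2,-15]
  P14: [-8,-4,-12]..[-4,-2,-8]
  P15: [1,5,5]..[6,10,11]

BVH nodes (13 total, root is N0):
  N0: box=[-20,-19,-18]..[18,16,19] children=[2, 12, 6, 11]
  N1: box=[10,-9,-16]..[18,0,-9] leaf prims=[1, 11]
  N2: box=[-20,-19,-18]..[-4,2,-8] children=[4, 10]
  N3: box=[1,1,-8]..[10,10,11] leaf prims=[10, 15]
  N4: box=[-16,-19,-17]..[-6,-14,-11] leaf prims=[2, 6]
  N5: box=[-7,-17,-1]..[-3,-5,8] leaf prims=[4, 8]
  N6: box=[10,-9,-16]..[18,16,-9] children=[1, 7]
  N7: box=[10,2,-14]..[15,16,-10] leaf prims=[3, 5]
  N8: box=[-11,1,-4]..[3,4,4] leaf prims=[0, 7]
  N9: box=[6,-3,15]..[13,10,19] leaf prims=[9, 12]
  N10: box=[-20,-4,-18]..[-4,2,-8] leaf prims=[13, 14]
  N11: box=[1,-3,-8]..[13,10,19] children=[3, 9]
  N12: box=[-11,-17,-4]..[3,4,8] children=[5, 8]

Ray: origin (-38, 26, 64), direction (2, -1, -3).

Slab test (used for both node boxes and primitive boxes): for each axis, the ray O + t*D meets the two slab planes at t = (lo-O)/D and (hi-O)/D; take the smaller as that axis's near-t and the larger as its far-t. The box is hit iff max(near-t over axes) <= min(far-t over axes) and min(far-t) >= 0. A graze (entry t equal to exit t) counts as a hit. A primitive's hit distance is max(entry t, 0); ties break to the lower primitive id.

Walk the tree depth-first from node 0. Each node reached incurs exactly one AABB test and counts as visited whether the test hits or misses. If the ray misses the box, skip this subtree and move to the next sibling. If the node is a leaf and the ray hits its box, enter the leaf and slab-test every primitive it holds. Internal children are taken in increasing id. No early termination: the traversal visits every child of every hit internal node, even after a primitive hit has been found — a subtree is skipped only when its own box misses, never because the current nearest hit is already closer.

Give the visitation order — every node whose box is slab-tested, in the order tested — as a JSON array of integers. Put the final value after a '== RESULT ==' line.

Walk:
N0 x:[9,28] y:[10,45] z:[15,82/3] -> hit [15,82/3], descend [2, 6, 11, 12]
  N2 x:[9,17] y:[24,45] z:[24,82/3] -> miss, prune
  N6 x:[24,28] y:[10,35] z:[73/3,80/3] -> hit [73/3,80/3], descend [1, 7]
    N1 x:[24,28] y:[26,35] z:[73/3,80/3] -> hit [26,80/3] leaf, test {P1@t=79/3, P11(miss)}
    N7 x:[24,53/2] y:[10,24] z:[74/3,26] -> miss, prune
  N11 x:[39/2,51/2] y:[16,29] z:[15,24] -> hit [39/2,24], descend [3, 9]
    N3 x:[39/2,24] y:[16,25] z:[53/3,24] -> hit [39/2,24] leaf, test {P10@t=23, P15@t=39/2}
    N9 x:[22,51/2] y:[16,29] z:[15,49/3] -> miss, prune
  N12 x:[27/2,41/2] y:[22,43] z:[56/3,68/3] -> miss, prune

Visited [0, 2, 6, 1, 7, 11, 3, 9, 12]. Tests: 9 box, 2 leaf. Nearest: P15.

== RESULT ==
[0, 2, 6, 1, 7, 11, 3, 9, 12]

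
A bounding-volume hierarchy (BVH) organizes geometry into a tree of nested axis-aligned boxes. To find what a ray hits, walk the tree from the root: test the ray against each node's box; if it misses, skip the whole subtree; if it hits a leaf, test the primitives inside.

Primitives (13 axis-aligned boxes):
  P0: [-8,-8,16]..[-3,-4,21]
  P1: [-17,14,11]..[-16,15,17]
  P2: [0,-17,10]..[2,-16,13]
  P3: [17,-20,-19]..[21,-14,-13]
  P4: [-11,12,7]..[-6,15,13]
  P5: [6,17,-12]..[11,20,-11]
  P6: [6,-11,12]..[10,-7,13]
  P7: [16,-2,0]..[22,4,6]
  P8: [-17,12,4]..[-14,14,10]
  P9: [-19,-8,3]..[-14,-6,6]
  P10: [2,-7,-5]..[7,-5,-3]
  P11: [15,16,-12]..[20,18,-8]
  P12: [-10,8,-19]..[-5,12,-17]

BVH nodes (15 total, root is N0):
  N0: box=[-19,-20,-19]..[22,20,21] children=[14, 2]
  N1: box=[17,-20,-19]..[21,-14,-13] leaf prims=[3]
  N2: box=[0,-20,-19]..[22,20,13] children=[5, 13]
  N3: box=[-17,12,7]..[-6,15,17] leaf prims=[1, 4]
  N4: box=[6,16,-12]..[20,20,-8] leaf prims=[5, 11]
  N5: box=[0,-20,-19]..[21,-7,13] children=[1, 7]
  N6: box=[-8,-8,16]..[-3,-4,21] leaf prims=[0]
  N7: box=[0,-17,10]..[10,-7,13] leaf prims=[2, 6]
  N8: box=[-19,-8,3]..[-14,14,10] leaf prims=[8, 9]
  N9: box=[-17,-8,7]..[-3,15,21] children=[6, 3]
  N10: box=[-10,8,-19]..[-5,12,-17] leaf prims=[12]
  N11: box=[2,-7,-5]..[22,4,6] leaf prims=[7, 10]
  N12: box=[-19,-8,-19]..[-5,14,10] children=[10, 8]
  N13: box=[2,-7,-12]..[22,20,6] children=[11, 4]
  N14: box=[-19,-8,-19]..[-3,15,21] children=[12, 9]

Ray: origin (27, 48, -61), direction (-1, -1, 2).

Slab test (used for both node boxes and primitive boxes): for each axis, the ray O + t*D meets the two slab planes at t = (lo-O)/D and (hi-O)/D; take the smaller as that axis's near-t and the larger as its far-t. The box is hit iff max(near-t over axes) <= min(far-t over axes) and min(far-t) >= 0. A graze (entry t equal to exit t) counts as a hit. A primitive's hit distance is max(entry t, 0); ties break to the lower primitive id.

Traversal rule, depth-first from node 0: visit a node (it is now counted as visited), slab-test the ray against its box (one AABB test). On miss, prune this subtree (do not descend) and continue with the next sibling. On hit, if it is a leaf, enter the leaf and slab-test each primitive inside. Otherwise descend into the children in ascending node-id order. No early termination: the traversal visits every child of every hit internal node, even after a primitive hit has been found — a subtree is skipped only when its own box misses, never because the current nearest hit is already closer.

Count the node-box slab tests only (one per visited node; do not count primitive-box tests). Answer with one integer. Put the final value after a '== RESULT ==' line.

Walk:
N0 x:[5,46] y:[28,68] z:[21,41] -> hit [28,41], descend [2, 14]
  N2 x:[5,27] y:[28,68] z:[21,37] -> miss, prune
  N14 x:[30,46] y:[33,56] z:[21,41] -> hit [33,41], descend [9, 12]
    N9 x:[30,44] y:[33,56] z:[34,41] -> hit [34,41], descend [3, 6]
      N3 x:[33,44] y:[33,36] z:[34,39] -> hit [34,36] leaf, test {P1(miss), P4@t=34}
      N6 x:[30,35] y:[52,56] z:[77/2,41] -> miss, prune
    N12 x:[32,46] y:[34,56] z:[21,71/2] -> hit [34,71/2], descend [8, 10]
      N8 x:[41,46] y:[34,56] z:[32,71/2] -> miss, prune
      N10 x:[32,37] y:[36,40] z:[21,22] -> miss, prune

Summary -> nodes [0, 2, 14, 9, 3, 6, 12, 8, 10]; box-tests=9; leaf-entries=1; first=P4

== RESULT ==
9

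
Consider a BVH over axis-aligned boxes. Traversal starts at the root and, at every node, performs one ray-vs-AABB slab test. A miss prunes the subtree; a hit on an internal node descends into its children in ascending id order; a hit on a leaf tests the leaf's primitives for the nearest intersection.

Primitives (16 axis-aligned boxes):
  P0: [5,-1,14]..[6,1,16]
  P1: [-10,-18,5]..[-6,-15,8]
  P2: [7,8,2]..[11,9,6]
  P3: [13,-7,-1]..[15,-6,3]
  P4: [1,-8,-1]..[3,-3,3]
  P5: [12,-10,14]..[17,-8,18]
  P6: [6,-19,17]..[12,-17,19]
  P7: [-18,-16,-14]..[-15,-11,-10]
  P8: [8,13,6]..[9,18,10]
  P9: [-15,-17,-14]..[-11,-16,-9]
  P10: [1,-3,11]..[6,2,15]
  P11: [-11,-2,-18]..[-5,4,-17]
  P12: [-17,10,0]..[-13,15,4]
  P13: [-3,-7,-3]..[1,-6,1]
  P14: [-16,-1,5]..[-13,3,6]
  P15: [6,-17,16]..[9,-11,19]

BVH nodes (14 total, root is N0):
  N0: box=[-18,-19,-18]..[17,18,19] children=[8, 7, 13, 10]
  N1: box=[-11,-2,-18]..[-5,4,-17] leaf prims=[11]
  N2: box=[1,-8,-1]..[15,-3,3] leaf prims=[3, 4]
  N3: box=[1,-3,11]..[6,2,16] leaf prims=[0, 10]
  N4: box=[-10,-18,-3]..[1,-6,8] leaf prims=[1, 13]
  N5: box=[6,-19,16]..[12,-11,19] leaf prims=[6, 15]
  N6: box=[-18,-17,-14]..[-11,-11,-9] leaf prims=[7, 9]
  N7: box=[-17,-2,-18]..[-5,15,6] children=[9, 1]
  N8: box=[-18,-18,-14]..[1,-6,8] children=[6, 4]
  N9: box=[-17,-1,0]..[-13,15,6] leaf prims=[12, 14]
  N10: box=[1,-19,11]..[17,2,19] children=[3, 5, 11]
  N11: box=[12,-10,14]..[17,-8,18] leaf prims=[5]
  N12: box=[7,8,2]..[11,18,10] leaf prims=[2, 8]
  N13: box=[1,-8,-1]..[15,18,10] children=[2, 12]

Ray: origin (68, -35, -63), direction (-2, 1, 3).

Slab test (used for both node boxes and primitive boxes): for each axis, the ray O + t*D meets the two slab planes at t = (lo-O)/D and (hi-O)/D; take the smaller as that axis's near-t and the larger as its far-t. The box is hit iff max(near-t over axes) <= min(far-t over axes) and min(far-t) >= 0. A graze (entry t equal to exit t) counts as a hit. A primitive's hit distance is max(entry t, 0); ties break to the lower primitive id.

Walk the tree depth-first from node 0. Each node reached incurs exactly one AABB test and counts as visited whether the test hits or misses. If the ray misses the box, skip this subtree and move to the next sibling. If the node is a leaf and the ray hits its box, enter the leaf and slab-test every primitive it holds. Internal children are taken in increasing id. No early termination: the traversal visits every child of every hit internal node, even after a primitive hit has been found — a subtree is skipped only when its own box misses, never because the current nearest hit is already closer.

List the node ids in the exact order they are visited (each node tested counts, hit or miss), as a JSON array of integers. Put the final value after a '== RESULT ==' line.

Traverse from the root:
N0 x:[51/2,43] y:[16,53] z:[15,82/3] -> hit [51/2,82/3], descend [7, 8, 10, 13]
  N7 x:[73/2,85/2] y:[33,50] z:[15,23] -> miss, prune
  N8 x:[67/2,43] y:[17,29] z:[49/3,71/3] -> miss, prune
  N10 x:[51/2,67/2] y:[16,37] z:[74/3,82/3] -> hit [51/2,82/3], descend [3, 5, 11]
    N3 x:[31,67/2] y:[32,37] z:[74/3,79/3] -> miss, prune
    N5 x:[28,31] y:[16,24] z:[79/3,82/3] -> miss, prune
    N11 x:[51/2,28] y:[25,27] z:[77/3,27] -> hit [77/3,27] leaf, test {P5@t=77/3}
  N13 x:[53/2,67/2] y:[27,53] z:[62/3,73/3] -> miss, prune

Visited [0, 7, 8, 10, 3, 5, 11, 13]. Tests: 8 box, 1 leaf. Nearest: P5.

== RESULT ==
[0, 7, 8, 10, 3, 5, 11, 13]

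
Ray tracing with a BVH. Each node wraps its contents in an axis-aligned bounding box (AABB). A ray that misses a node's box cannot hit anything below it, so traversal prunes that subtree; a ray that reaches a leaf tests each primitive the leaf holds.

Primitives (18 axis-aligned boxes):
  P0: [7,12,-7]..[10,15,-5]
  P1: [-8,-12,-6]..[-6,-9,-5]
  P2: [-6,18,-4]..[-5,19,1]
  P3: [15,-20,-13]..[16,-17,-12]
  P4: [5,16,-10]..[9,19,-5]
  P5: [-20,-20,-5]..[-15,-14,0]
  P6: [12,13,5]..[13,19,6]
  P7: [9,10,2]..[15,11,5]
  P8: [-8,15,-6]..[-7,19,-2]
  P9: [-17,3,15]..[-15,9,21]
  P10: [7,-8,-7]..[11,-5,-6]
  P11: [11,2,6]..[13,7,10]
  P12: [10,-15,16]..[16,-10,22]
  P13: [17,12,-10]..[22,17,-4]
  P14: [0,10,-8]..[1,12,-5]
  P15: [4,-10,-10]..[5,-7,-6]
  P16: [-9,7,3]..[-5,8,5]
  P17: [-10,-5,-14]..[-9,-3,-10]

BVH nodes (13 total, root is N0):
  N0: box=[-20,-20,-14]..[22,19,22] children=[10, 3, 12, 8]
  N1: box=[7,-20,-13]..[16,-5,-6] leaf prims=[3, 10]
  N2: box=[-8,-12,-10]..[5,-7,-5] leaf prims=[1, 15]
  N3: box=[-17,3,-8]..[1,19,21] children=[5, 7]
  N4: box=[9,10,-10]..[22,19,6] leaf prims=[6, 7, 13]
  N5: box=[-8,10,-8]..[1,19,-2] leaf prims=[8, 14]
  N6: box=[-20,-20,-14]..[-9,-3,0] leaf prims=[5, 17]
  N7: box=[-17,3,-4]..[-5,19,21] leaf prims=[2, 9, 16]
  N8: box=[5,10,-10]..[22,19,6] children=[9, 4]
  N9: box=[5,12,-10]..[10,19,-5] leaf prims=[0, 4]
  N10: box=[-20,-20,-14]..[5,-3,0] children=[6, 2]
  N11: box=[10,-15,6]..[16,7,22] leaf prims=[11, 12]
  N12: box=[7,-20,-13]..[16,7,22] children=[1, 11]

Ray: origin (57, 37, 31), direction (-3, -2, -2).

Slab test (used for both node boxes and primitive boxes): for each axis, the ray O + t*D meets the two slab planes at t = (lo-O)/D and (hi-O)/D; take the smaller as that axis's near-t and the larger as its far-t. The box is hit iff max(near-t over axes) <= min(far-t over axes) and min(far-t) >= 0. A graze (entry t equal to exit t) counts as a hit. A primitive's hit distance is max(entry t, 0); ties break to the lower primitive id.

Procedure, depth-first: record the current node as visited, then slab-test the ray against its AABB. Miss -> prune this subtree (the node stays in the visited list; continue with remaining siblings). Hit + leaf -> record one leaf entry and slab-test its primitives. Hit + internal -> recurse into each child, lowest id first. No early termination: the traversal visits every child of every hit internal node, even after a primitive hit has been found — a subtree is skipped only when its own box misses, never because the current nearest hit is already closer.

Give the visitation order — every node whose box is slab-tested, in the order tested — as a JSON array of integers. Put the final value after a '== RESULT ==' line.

Walk:
N0 x:[35/3,77/3] y:[9,57/2] z:[9/2,45/2] -> hit [35/3,45/2], descend [3, 8, 10, 12]
  N3 x:[56/3,74/3] y:[9,17] z:[5,39/2] -> miss, prune
  N8 x:[35/3,52/3] y:[9,27/2] z:[25/2,41/2] -> hit [25/2,27/2], descend [4, 9]
    N4 x:[35/3,16] y:[9,27/2] z:[25/2,41/2] -> hit [25/2,27/2] leaf, test {P6(miss), P7(miss), P13(miss)}
    N9 x:[47/3,52/3] y:[9,25/2] z:[18,41/2] -> miss, prune
  N10 x:[52/3,77/3] y:[20,57/2] z:[31/2,45/2] -> hit [20,45/2], descend [2, 6]
    N2 x:[52/3,65/3] y:[22,49/2] z:[18,41/2] -> miss, prune
    N6 x:[22,77/3] y:[20,57/2] z:[31/2,45/2] -> hit [22,45/2] leaf, test {P5(miss), P17(miss)}
  N12 x:[41/3,50/3] y:[15,57/2] z:[9/2,22] -> hit [15,50/3], descend [1, 11]
    N1 x:[41/3,50/3] y:[21,57/2] z:[37/2,22] -> miss, prune
    N11 x:[41/3,47/3] y:[15,26] z:[9/2,25/2] -> miss, prune

Visited [0, 3, 8, 4, 9, 10, 2, 6, 12, 1, 11]. Tests: 11 box, 2 leaf. Nearest: miss.

== RESULT ==
[0, 3, 8, 4, 9, 10, 2, 6, 12, 1, 11]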